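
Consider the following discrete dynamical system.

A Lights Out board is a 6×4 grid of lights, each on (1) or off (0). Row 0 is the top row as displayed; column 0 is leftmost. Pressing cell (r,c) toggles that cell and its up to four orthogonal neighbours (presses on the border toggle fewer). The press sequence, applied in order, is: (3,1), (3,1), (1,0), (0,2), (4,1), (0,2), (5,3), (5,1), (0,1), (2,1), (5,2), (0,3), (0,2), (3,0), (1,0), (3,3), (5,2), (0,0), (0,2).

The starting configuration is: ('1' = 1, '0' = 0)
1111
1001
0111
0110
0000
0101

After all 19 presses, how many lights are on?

t=0: 1111
1001
0111
0110
0000
0101
t=1: 1111
1001
0011
1000
0100
0101
t=2: 1111
1001
0111
0110
0000
0101
t=3: 0111
0101
1111
0110
0000
0101
t=4: 0000
0111
1111
0110
0000
0101
t=5: 0000
0111
1111
0010
1110
0001
t=6: 0111
0101
1111
0010
1110
0001
t=7: 0111
0101
1111
0010
1111
0010
t=8: 0111
0101
1111
0010
1011
1100
t=9: 1001
0001
1111
0010
1011
1100
t=10: 1001
0101
0001
0110
1011
1100
t=11: 1001
0101
0001
0110
1001
1011
t=12: 1010
0100
0001
0110
1001
1011
t=13: 1101
0110
0001
0110
1001
1011
t=14: 1101
0110
1001
1010
0001
1011
t=15: 0101
1010
0001
1010
0001
1011
t=16: 0101
1010
0000
1001
0000
1011
t=17: 0101
1010
0000
1001
0010
1100
t=18: 1001
0010
0000
1001
0010
1100
t=19: 1110
0000
0000
1001
0010
1100

8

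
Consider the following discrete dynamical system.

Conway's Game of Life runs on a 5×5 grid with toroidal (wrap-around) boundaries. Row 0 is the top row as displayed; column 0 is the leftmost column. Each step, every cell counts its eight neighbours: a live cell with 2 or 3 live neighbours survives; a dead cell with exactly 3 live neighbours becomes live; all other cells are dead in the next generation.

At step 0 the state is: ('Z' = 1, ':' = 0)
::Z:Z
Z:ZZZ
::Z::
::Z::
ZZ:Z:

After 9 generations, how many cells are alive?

6

[0] ::Z:Z
Z:ZZZ
::Z::
::Z::
ZZ:Z:
[1] :::::
Z:Z:Z
::Z:Z
::ZZ:
ZZ:ZZ
[2] ::Z::
ZZ::Z
Z:Z:Z
:::::
ZZ:ZZ
[3] ::Z::
::Z:Z
:::ZZ
::Z::
ZZZZZ
[4] :::::
::Z:Z
::Z:Z
:::::
Z:::Z
[5] Z::ZZ
:::::
:::::
Z::ZZ
:::::
[6] ::::Z
::::Z
::::Z
::::Z
:::::
[7] :::::
Z::ZZ
Z::ZZ
:::::
:::::
[8] ::::Z
Z::Z:
Z::Z:
::::Z
:::::
[9] ::::Z
Z::Z:
Z::Z:
::::Z
:::::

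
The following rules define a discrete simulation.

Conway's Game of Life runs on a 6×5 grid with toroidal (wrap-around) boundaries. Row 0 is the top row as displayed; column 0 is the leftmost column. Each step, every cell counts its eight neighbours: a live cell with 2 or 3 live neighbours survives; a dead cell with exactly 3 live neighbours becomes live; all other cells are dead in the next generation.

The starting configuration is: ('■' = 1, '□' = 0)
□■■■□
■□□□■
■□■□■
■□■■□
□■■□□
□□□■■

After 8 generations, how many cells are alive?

7

gen 0: □■■■□
■□□□■
■□■□■
■□■■□
□■■□□
□□□■■
gen 1: □■■□□
□□□□□
□□■□□
■□□□□
■■□□□
■□□□■
gen 2: ■■□□□
□■■□□
□□□□□
■□□□□
□■□□□
□□■□■
gen 3: ■□□■□
■■■□□
□■□□□
□□□□□
■■□□□
□□■□□
gen 4: ■□□■■
■□■□■
■■■□□
■■□□□
□■□□□
■□■□■
gen 5: □□■□□
□□■□□
□□■■□
□□□□□
□□■□■
□□■□□
gen 6: □■■■□
□■■□□
□□■■□
□□■□□
□□□■□
□■■□□
gen 7: ■□□■□
□□□□□
□□□■□
□□■□□
□■□■□
□■□□□
gen 8: □□□□□
□□□□■
□□□□□
□□■■□
□■□□□
■■□□■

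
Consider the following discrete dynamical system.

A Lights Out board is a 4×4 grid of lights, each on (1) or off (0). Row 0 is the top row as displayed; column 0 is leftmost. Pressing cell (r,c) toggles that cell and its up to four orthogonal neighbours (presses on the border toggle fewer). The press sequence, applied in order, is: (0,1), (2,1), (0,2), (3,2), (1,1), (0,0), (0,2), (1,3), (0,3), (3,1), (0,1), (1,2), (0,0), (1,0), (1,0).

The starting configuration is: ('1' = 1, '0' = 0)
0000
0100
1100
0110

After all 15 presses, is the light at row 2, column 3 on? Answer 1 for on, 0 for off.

1

0) 0000
0100
1100
0110
1) 1110
0000
1100
0110
2) 1110
0100
0010
0010
3) 1001
0110
0010
0010
4) 1001
0110
0000
0101
5) 1101
1000
0100
0101
6) 0001
0000
0100
0101
7) 0110
0010
0100
0101
8) 0111
0001
0101
0101
9) 0100
0000
0101
0101
10) 0100
0000
0001
1011
11) 1010
0100
0001
1011
12) 1000
0011
0011
1011
13) 0100
1011
0011
1011
14) 1100
0111
1011
1011
15) 0100
1011
0011
1011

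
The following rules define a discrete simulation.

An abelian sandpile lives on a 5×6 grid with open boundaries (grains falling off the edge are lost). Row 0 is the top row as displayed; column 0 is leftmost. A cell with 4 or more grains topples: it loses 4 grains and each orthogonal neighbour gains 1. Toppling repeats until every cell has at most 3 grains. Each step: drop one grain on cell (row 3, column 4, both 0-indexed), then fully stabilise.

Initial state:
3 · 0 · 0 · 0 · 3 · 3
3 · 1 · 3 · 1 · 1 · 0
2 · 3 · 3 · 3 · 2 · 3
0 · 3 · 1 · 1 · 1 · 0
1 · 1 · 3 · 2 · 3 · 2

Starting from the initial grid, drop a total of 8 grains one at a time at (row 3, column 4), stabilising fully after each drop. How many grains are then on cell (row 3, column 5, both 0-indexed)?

1

step 0: 3 · 0 · 0 · 0 · 3 · 3
3 · 1 · 3 · 1 · 1 · 0
2 · 3 · 3 · 3 · 2 · 3
0 · 3 · 1 · 1 · 1 · 0
1 · 1 · 3 · 2 · 3 · 2
step 1: 3 · 0 · 0 · 0 · 3 · 3
3 · 1 · 3 · 1 · 1 · 0
2 · 3 · 3 · 3 · 2 · 3
0 · 3 · 1 · 1 · 2 · 0
1 · 1 · 3 · 2 · 3 · 2
step 2: 3 · 0 · 0 · 0 · 3 · 3
3 · 1 · 3 · 1 · 1 · 0
2 · 3 · 3 · 3 · 2 · 3
0 · 3 · 1 · 1 · 3 · 0
1 · 1 · 3 · 2 · 3 · 2
step 3: 3 · 0 · 0 · 0 · 3 · 3
3 · 1 · 3 · 1 · 1 · 0
2 · 3 · 3 · 3 · 3 · 3
0 · 3 · 1 · 2 · 1 · 1
1 · 1 · 3 · 3 · 0 · 3
step 4: 3 · 0 · 0 · 0 · 3 · 3
3 · 1 · 3 · 1 · 1 · 0
2 · 3 · 3 · 3 · 3 · 3
0 · 3 · 1 · 2 · 2 · 1
1 · 1 · 3 · 3 · 0 · 3
step 5: 3 · 0 · 0 · 0 · 3 · 3
3 · 1 · 3 · 1 · 1 · 0
2 · 3 · 3 · 3 · 3 · 3
0 · 3 · 1 · 2 · 3 · 1
1 · 1 · 3 · 3 · 0 · 3
step 6: 3 · 0 · 1 · 0 · 3 · 3
3 · 3 · 0 · 3 · 2 · 1
3 · 1 · 3 · 2 · 2 · 0
1 · 1 · 1 · 2 · 2 · 3
1 · 3 · 1 · 1 · 2 · 3
step 7: 3 · 0 · 1 · 0 · 3 · 3
3 · 3 · 0 · 3 · 2 · 1
3 · 1 · 3 · 2 · 2 · 0
1 · 1 · 1 · 2 · 3 · 3
1 · 3 · 1 · 1 · 2 · 3
step 8: 3 · 0 · 1 · 0 · 3 · 3
3 · 3 · 0 · 3 · 2 · 1
3 · 1 · 3 · 2 · 3 · 1
1 · 1 · 1 · 3 · 2 · 1
1 · 3 · 1 · 2 · 0 · 1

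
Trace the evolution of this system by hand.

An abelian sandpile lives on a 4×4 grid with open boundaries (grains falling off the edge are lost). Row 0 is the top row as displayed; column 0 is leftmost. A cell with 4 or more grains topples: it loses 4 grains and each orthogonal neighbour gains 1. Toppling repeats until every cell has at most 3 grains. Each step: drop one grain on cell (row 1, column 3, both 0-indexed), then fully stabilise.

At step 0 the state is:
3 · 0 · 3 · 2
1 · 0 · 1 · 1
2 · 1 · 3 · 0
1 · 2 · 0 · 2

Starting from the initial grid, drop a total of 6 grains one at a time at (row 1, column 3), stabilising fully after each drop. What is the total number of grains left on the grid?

27

k=0  3 · 0 · 3 · 2
1 · 0 · 1 · 1
2 · 1 · 3 · 0
1 · 2 · 0 · 2
k=1  3 · 0 · 3 · 2
1 · 0 · 1 · 2
2 · 1 · 3 · 0
1 · 2 · 0 · 2
k=2  3 · 0 · 3 · 2
1 · 0 · 1 · 3
2 · 1 · 3 · 0
1 · 2 · 0 · 2
k=3  3 · 0 · 3 · 3
1 · 0 · 2 · 0
2 · 1 · 3 · 1
1 · 2 · 0 · 2
k=4  3 · 0 · 3 · 3
1 · 0 · 2 · 1
2 · 1 · 3 · 1
1 · 2 · 0 · 2
k=5  3 · 0 · 3 · 3
1 · 0 · 2 · 2
2 · 1 · 3 · 1
1 · 2 · 0 · 2
k=6  3 · 0 · 3 · 3
1 · 0 · 2 · 3
2 · 1 · 3 · 1
1 · 2 · 0 · 2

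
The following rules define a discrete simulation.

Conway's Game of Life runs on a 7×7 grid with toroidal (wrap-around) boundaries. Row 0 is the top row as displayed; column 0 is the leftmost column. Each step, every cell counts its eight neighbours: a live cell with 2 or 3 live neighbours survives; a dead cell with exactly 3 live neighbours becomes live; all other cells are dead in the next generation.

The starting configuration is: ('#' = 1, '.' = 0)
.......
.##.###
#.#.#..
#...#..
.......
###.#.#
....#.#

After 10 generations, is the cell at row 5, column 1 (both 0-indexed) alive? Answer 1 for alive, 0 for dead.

[0] .......
.##.###
#.#.#..
#...#..
.......
###.#.#
....#.#
[1] #..##.#
###.###
#.#.#..
.#.#...
...#.##
##.#..#
.#.#..#
[2] .......
..#....
....#..
##.#.##
.#.#.##
.#.#...
.#.#...
[3] ..#....
.......
#######
.#.#...
.#.#.#.
.#.#...
.......
[4] .......
#...###
##.####
.......
##.#...
....#..
..#....
[5] .....##
.#.#...
.#.#...
...#.#.
.......
.###...
.......
[6] .......
#...#..
...#...
..#.#..
...##..
..#....
..#....
[7] .......
.......
...##..
..#.#..
..#.#..
..#....
.......
[8] .......
.......
...##..
..#.##.
.##....
...#...
.......
[9] .......
.......
...###.
.##.##.
.##.#..
..#....
.......
[10] .......
....#..
..##.#.
.#.....
....##.
.###...
.......

1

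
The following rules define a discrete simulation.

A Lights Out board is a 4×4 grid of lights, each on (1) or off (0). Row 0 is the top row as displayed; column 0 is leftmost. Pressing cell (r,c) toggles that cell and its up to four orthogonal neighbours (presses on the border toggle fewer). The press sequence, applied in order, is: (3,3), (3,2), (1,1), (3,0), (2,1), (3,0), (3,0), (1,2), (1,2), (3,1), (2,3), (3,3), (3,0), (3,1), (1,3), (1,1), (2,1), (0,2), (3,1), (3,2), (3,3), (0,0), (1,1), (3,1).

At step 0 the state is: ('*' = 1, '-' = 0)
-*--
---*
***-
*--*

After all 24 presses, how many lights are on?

10

[0] -*--
---*
***-
*--*
[1] -*--
---*
****
*-*-
[2] -*--
---*
**-*
**-*
[3] ----
****
*--*
**-*
[4] ----
****
---*
---*
[5] ----
*-**
****
-*-*
[6] ----
*-**
-***
*--*
[7] ----
*-**
****
-*-*
[8] --*-
**--
**-*
-*-*
[9] ----
*-**
****
-*-*
[10] ----
*-**
*-**
*-**
[11] ----
*-*-
*---
*-*-
[12] ----
*-*-
*--*
*--*
[13] ----
*-*-
---*
-*-*
[14] ----
*-*-
-*-*
*-**
[15] ---*
*--*
-*--
*-**
[16] -*-*
-***
----
*-**
[17] -*-*
--**
***-
****
[18] --*-
---*
***-
****
[19] --*-
---*
*-*-
---*
[20] --*-
---*
*---
-**-
[21] --*-
---*
*--*
-*-*
[22] ***-
*--*
*--*
-*-*
[23] *-*-
-***
**-*
-*-*
[24] *-*-
-***
*--*
*-**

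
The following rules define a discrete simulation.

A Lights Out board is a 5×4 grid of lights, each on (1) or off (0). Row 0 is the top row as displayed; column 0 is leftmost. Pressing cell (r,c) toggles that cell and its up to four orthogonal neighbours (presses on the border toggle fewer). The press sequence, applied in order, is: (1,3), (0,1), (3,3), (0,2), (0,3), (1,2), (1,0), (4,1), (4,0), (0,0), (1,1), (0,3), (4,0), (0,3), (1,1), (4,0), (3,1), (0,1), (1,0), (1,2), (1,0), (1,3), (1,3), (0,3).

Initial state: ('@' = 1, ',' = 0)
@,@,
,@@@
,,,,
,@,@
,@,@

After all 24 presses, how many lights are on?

6

step 0: @,@,
,@@@
,,,,
,@,@
,@,@
step 1: @,@@
,@,,
,,,@
,@,@
,@,@
step 2: ,@,@
,,,,
,,,@
,@,@
,@,@
step 3: ,@,@
,,,,
,,,,
,@@,
,@,,
step 4: ,,@,
,,@,
,,,,
,@@,
,@,,
step 5: ,,,@
,,@@
,,,,
,@@,
,@,,
step 6: ,,@@
,@,,
,,@,
,@@,
,@,,
step 7: @,@@
@,,,
@,@,
,@@,
,@,,
step 8: @,@@
@,,,
@,@,
,,@,
@,@,
step 9: @,@@
@,,,
@,@,
@,@,
,@@,
step 10: ,@@@
,,,,
@,@,
@,@,
,@@,
step 11: ,,@@
@@@,
@@@,
@,@,
,@@,
step 12: ,,,,
@@@@
@@@,
@,@,
,@@,
step 13: ,,,,
@@@@
@@@,
,,@,
@,@,
step 14: ,,@@
@@@,
@@@,
,,@,
@,@,
step 15: ,@@@
,,,,
@,@,
,,@,
@,@,
step 16: ,@@@
,,,,
@,@,
@,@,
,@@,
step 17: ,@@@
,,,,
@@@,
,@,,
,,@,
step 18: @,,@
,@,,
@@@,
,@,,
,,@,
step 19: ,,,@
@,,,
,@@,
,@,,
,,@,
step 20: ,,@@
@@@@
,@,,
,@,,
,,@,
step 21: @,@@
,,@@
@@,,
,@,,
,,@,
step 22: @,@,
,,,,
@@,@
,@,,
,,@,
step 23: @,@@
,,@@
@@,,
,@,,
,,@,
step 24: @,,,
,,@,
@@,,
,@,,
,,@,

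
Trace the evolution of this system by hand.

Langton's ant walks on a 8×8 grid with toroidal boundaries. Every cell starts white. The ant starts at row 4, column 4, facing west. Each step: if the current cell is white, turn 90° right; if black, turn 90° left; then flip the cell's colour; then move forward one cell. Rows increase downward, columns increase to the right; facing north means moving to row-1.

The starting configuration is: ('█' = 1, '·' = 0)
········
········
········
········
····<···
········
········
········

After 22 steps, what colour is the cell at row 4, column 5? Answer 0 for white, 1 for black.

gen 0: ········
········
········
········
····<···
········
········
········
gen 1: ········
········
········
····^···
····█···
········
········
········
gen 2: ········
········
········
····█>··
····█···
········
········
········
gen 3: ········
········
········
····██··
····█v··
········
········
········
gen 4: ········
········
········
····██··
····<█··
········
········
········
gen 5: ········
········
········
····██··
·····█··
····v···
········
········
gen 6: ········
········
········
····██··
·····█··
···<█···
········
········
gen 7: ········
········
········
····██··
···^·█··
···██···
········
········
gen 8: ········
········
········
····██··
···█>█··
···██···
········
········
gen 9: ········
········
········
····██··
···███··
···█v···
········
········
gen 10: ········
········
········
····██··
···███··
···█·>··
········
········
gen 11: ········
········
········
····██··
···███··
···█·█··
·····v··
········
gen 12: ········
········
········
····██··
···███··
···█·█··
····<█··
········
gen 13: ········
········
········
····██··
···███··
···█^█··
····██··
········
gen 14: ········
········
········
····██··
···███··
···██>··
····██··
········
gen 15: ········
········
········
····██··
···██^··
···██···
····██··
········
gen 16: ········
········
········
····██··
···█<···
···██···
····██··
········
gen 17: ········
········
········
····██··
···█····
···█v···
····██··
········
gen 18: ········
········
········
····██··
···█····
···█·>··
····██··
········
gen 19: ········
········
········
····██··
···█····
···█·█··
····█v··
········
gen 20: ········
········
········
····██··
···█····
···█·█··
····█·>·
········
gen 21: ········
········
········
····██··
···█····
···█·█··
····█·█·
······v·
gen 22: ········
········
········
····██··
···█····
···█·█··
····█·█·
·····<█·

0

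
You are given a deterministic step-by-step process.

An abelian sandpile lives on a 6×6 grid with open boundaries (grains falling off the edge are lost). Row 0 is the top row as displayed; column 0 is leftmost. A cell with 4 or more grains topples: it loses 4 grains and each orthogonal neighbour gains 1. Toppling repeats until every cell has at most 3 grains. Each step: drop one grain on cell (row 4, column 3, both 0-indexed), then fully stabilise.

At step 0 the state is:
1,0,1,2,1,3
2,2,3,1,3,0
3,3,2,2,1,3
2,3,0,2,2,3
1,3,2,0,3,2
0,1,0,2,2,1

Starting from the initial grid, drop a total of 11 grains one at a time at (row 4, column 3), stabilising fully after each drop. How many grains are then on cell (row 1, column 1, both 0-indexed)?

k=0  1,0,1,2,1,3
2,2,3,1,3,0
3,3,2,2,1,3
2,3,0,2,2,3
1,3,2,0,3,2
0,1,0,2,2,1
k=1  1,0,1,2,1,3
2,2,3,1,3,0
3,3,2,2,1,3
2,3,0,2,2,3
1,3,2,1,3,2
0,1,0,2,2,1
k=2  1,0,1,2,1,3
2,2,3,1,3,0
3,3,2,2,1,3
2,3,0,2,2,3
1,3,2,2,3,2
0,1,0,2,2,1
k=3  1,0,1,2,1,3
2,2,3,1,3,0
3,3,2,2,1,3
2,3,0,2,2,3
1,3,2,3,3,2
0,1,0,2,2,1
k=4  1,0,1,2,1,3
2,2,3,1,3,0
3,3,2,2,1,3
2,3,0,3,3,3
1,3,3,1,0,3
0,1,0,3,3,1
k=5  1,0,1,2,1,3
2,2,3,1,3,0
3,3,2,2,1,3
2,3,0,3,3,3
1,3,3,2,0,3
0,1,0,3,3,1
k=6  1,0,1,2,1,3
2,2,3,1,3,0
3,3,2,2,1,3
2,3,0,3,3,3
1,3,3,3,0,3
0,1,0,3,3,1
k=7  1,0,1,2,1,3
3,3,3,1,3,1
1,1,3,3,3,0
0,2,3,2,2,2
3,1,2,0,1,1
0,2,2,2,1,3
k=8  1,0,1,2,1,3
3,3,3,1,3,1
1,1,3,3,3,0
0,2,3,2,2,2
3,1,2,1,1,1
0,2,2,2,1,3
k=9  1,0,1,2,1,3
3,3,3,1,3,1
1,1,3,3,3,0
0,2,3,2,2,2
3,1,2,2,1,1
0,2,2,2,1,3
k=10  1,0,1,2,1,3
3,3,3,1,3,1
1,1,3,3,3,0
0,2,3,2,2,2
3,1,2,3,1,1
0,2,2,2,1,3
k=11  1,0,1,2,1,3
3,3,3,1,3,1
1,1,3,3,3,0
0,2,3,3,2,2
3,1,3,0,2,1
0,2,2,3,1,3

3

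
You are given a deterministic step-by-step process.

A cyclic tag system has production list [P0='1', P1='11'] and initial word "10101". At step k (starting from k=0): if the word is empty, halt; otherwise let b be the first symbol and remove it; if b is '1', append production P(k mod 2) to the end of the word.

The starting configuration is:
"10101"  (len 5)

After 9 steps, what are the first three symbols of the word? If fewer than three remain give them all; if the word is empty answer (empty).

[0] "10101"  (len 5)
[1] "01011"  (len 5)
[2] "1011"  (len 4)
[3] "0111"  (len 4)
[4] "111"  (len 3)
[5] "111"  (len 3)
[6] "1111"  (len 4)
[7] "1111"  (len 4)
[8] "11111"  (len 5)
[9] "11111"  (len 5)

111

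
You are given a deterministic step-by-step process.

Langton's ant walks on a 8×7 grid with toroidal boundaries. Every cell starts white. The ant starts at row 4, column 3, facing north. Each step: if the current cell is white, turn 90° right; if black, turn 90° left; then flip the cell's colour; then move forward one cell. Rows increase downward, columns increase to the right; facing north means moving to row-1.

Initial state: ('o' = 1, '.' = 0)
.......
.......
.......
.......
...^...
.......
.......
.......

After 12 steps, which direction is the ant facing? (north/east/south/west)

0) .......
.......
.......
.......
...^...
.......
.......
.......
1) .......
.......
.......
.......
...o>..
.......
.......
.......
2) .......
.......
.......
.......
...oo..
....v..
.......
.......
3) .......
.......
.......
.......
...oo..
...<o..
.......
.......
4) .......
.......
.......
.......
...^o..
...oo..
.......
.......
5) .......
.......
.......
.......
..<.o..
...oo..
.......
.......
6) .......
.......
.......
..^....
..o.o..
...oo..
.......
.......
7) .......
.......
.......
..o>...
..o.o..
...oo..
.......
.......
8) .......
.......
.......
..oo...
..ovo..
...oo..
.......
.......
9) .......
.......
.......
..oo...
..<oo..
...oo..
.......
.......
10) .......
.......
.......
..oo...
...oo..
..voo..
.......
.......
11) .......
.......
.......
..oo...
...oo..
.<ooo..
.......
.......
12) .......
.......
.......
..oo...
.^.oo..
.oooo..
.......
.......

north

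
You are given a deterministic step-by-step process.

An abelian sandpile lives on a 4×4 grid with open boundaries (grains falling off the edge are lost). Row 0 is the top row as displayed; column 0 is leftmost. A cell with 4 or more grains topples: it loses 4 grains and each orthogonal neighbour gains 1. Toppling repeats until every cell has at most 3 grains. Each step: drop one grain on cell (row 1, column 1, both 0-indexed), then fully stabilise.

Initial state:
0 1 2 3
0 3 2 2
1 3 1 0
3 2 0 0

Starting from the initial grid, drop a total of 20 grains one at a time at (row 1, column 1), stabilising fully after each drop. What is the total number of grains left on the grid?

step 0: 0 1 2 3
0 3 2 2
1 3 1 0
3 2 0 0
step 1: 0 2 2 3
1 1 3 2
2 0 2 0
3 3 0 0
step 2: 0 2 2 3
1 2 3 2
2 0 2 0
3 3 0 0
step 3: 0 2 2 3
1 3 3 2
2 0 2 0
3 3 0 0
step 4: 0 3 3 3
2 1 0 3
2 1 3 0
3 3 0 0
step 5: 0 3 3 3
2 2 0 3
2 1 3 0
3 3 0 0
step 6: 0 3 3 3
2 3 0 3
2 1 3 0
3 3 0 0
step 7: 1 1 1 1
3 1 3 0
2 2 3 1
3 3 0 0
step 8: 1 1 1 1
3 2 3 0
2 2 3 1
3 3 0 0
step 9: 1 1 1 1
3 3 3 0
2 2 3 1
3 3 0 0
step 10: 2 2 2 1
1 3 1 1
1 2 1 2
1 1 2 0
step 11: 2 3 2 1
2 0 2 1
1 3 1 2
1 1 2 0
step 12: 2 3 2 1
2 1 2 1
1 3 1 2
1 1 2 0
step 13: 2 3 2 1
2 2 2 1
1 3 1 2
1 1 2 0
step 14: 2 3 2 1
2 3 2 1
1 3 1 2
1 1 2 0
step 15: 3 0 3 1
3 2 3 1
2 0 2 2
1 2 2 0
step 16: 3 0 3 1
3 3 3 1
2 0 2 2
1 2 2 0
step 17: 0 3 0 2
1 2 1 2
3 1 3 2
1 2 2 0
step 18: 0 3 0 2
1 3 1 2
3 1 3 2
1 2 2 0
step 19: 1 0 1 2
2 1 2 2
3 2 3 2
1 2 2 0
step 20: 1 0 1 2
2 2 2 2
3 2 3 2
1 2 2 0

27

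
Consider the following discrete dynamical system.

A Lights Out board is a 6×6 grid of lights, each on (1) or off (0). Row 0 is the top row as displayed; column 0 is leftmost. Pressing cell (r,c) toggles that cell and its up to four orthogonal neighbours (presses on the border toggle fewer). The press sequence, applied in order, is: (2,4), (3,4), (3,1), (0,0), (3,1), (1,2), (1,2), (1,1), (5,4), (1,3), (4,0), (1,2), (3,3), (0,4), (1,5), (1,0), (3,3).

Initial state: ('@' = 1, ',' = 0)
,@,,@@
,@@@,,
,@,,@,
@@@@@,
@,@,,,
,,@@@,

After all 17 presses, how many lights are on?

k=0  ,@,,@@
,@@@,,
,@,,@,
@@@@@,
@,@,,,
,,@@@,
k=1  ,@,,@@
,@@@@,
,@,@,@
@@@@,,
@,@,,,
,,@@@,
k=2  ,@,,@@
,@@@@,
,@,@@@
@@@,@@
@,@,@,
,,@@@,
k=3  ,@,,@@
,@@@@,
,,,@@@
,,,,@@
@@@,@,
,,@@@,
k=4  @,,,@@
@@@@@,
,,,@@@
,,,,@@
@@@,@,
,,@@@,
k=5  @,,,@@
@@@@@,
,@,@@@
@@@,@@
@,@,@,
,,@@@,
k=6  @,@,@@
@,,,@,
,@@@@@
@@@,@@
@,@,@,
,,@@@,
k=7  @,,,@@
@@@@@,
,@,@@@
@@@,@@
@,@,@,
,,@@@,
k=8  @@,,@@
,,,@@,
,,,@@@
@@@,@@
@,@,@,
,,@@@,
k=9  @@,,@@
,,,@@,
,,,@@@
@@@,@@
@,@,,,
,,@,,@
k=10  @@,@@@
,,@,,,
,,,,@@
@@@,@@
@,@,,,
,,@,,@
k=11  @@,@@@
,,@,,,
,,,,@@
,@@,@@
,@@,,,
@,@,,@
k=12  @@@@@@
,@,@,,
,,@,@@
,@@,@@
,@@,,,
@,@,,@
k=13  @@@@@@
,@,@,,
,,@@@@
,@,@,@
,@@@,,
@,@,,@
k=14  @@@,,,
,@,@@,
,,@@@@
,@,@,@
,@@@,,
@,@,,@
k=15  @@@,,@
,@,@,@
,,@@@,
,@,@,@
,@@@,,
@,@,,@
k=16  ,@@,,@
@,,@,@
@,@@@,
,@,@,@
,@@@,,
@,@,,@
k=17  ,@@,,@
@,,@,@
@,@,@,
,@@,@@
,@@,,,
@,@,,@

18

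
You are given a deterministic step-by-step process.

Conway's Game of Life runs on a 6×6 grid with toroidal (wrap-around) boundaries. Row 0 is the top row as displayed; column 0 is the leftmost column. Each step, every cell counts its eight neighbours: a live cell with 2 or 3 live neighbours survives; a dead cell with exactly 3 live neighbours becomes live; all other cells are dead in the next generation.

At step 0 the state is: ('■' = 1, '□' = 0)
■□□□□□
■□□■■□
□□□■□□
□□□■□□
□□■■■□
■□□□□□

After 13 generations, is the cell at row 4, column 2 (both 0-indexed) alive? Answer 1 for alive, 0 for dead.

[0] ■□□□□□
■□□■■□
□□□■□□
□□□■□□
□□■■■□
■□□□□□
[1] ■■□□□□
□□□■■■
□□■■□□
□□□□□□
□□■■■□
□■□■□■
[2] □■□■□□
■■□■■■
□□■■□□
□□□□■□
□□■■■□
□■□■□■
[3] □■□■□□
■■□□□■
■■■□□□
□□□□■□
□□■□□■
■■□□□□
[4] □□□□□■
□□□□□■
□□■□□□
■□■■□■
■■□□□■
■■□□□□
[5] □□□□□■
□□□□□□
■■■■■■
□□■■■■
□□□□■□
□■□□□□
[6] □□□□□□
□■■■□□
■■□□□□
□□□□□□
□□■□■■
□□□□□□
[7] □□■□□□
■■■□□□
■■□□□□
■■□□□■
□□□□□□
□□□□□□
[8] □□■□□□
■□■□□□
□□□□□□
□■□□□■
■□□□□□
□□□□□□
[9] □■□□□□
□■□□□□
■■□□□□
■□□□□□
■□□□□□
□□□□□□
[10] □□□□□□
□■■□□□
■■□□□□
■□□□□■
□□□□□□
□□□□□□
[11] □□□□□□
■■■□□□
□□■□□■
■■□□□■
□□□□□□
□□□□□□
[12] □■□□□□
■■■□□□
□□■□□■
■■□□□■
■□□□□□
□□□□□□
[13] ■■■□□□
■□■□□□
□□■□□■
□■□□□■
■■□□□■
□□□□□□

0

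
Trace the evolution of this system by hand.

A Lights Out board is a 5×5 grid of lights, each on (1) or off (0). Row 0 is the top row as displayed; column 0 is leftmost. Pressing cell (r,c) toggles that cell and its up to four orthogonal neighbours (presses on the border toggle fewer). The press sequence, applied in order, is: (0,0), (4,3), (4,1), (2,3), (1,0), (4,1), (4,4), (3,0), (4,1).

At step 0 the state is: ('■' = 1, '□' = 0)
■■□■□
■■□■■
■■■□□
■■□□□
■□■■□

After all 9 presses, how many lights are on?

14

0) ■■□■□
■■□■■
■■■□□
■■□□□
■□■■□
1) □□□■□
□■□■■
■■■□□
■■□□□
■□■■□
2) □□□■□
□■□■■
■■■□□
■■□■□
■□□□■
3) □□□■□
□■□■■
■■■□□
■□□■□
□■■□■
4) □□□■□
□■□□■
■■□■■
■□□□□
□■■□■
5) ■□□■□
■□□□■
□■□■■
■□□□□
□■■□■
6) ■□□■□
■□□□■
□■□■■
■■□□□
■□□□■
7) ■□□■□
■□□□■
□■□■■
■■□□■
■□□■□
8) ■□□■□
■□□□■
■■□■■
□□□□■
□□□■□
9) ■□□■□
■□□□■
■■□■■
□■□□■
■■■■□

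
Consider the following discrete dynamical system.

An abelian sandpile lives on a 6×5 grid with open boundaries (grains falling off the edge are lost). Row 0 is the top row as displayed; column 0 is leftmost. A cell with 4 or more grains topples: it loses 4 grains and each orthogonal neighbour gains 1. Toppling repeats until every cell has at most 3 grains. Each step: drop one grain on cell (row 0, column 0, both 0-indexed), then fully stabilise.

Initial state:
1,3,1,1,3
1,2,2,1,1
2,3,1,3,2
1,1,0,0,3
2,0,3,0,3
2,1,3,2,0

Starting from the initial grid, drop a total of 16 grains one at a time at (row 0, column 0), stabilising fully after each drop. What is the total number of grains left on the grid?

49

gen 0: 1,3,1,1,3
1,2,2,1,1
2,3,1,3,2
1,1,0,0,3
2,0,3,0,3
2,1,3,2,0
gen 1: 2,3,1,1,3
1,2,2,1,1
2,3,1,3,2
1,1,0,0,3
2,0,3,0,3
2,1,3,2,0
gen 2: 3,3,1,1,3
1,2,2,1,1
2,3,1,3,2
1,1,0,0,3
2,0,3,0,3
2,1,3,2,0
gen 3: 1,0,2,1,3
2,3,2,1,1
2,3,1,3,2
1,1,0,0,3
2,0,3,0,3
2,1,3,2,0
gen 4: 2,0,2,1,3
2,3,2,1,1
2,3,1,3,2
1,1,0,0,3
2,0,3,0,3
2,1,3,2,0
gen 5: 3,0,2,1,3
2,3,2,1,1
2,3,1,3,2
1,1,0,0,3
2,0,3,0,3
2,1,3,2,0
gen 6: 0,1,2,1,3
3,3,2,1,1
2,3,1,3,2
1,1,0,0,3
2,0,3,0,3
2,1,3,2,0
gen 7: 1,1,2,1,3
3,3,2,1,1
2,3,1,3,2
1,1,0,0,3
2,0,3,0,3
2,1,3,2,0
gen 8: 2,1,2,1,3
3,3,2,1,1
2,3,1,3,2
1,1,0,0,3
2,0,3,0,3
2,1,3,2,0
gen 9: 3,1,2,1,3
3,3,2,1,1
2,3,1,3,2
1,1,0,0,3
2,0,3,0,3
2,1,3,2,0
gen 10: 1,3,2,1,3
2,1,3,1,1
0,1,2,3,2
2,2,0,0,3
2,0,3,0,3
2,1,3,2,0
gen 11: 2,3,2,1,3
2,1,3,1,1
0,1,2,3,2
2,2,0,0,3
2,0,3,0,3
2,1,3,2,0
gen 12: 3,3,2,1,3
2,1,3,1,1
0,1,2,3,2
2,2,0,0,3
2,0,3,0,3
2,1,3,2,0
gen 13: 1,0,3,1,3
3,2,3,1,1
0,1,2,3,2
2,2,0,0,3
2,0,3,0,3
2,1,3,2,0
gen 14: 2,0,3,1,3
3,2,3,1,1
0,1,2,3,2
2,2,0,0,3
2,0,3,0,3
2,1,3,2,0
gen 15: 3,0,3,1,3
3,2,3,1,1
0,1,2,3,2
2,2,0,0,3
2,0,3,0,3
2,1,3,2,0
gen 16: 1,1,3,1,3
0,3,3,1,1
1,1,2,3,2
2,2,0,0,3
2,0,3,0,3
2,1,3,2,0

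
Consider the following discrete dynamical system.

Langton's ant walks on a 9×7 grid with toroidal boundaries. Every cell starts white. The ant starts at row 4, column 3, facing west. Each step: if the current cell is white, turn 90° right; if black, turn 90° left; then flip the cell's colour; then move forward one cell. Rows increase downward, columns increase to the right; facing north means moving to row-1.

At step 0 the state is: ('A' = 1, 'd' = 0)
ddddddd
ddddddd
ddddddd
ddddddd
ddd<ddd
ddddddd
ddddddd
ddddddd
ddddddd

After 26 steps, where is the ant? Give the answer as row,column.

5,6

gen 0: ddddddd
ddddddd
ddddddd
ddddddd
ddd<ddd
ddddddd
ddddddd
ddddddd
ddddddd
gen 1: ddddddd
ddddddd
ddddddd
ddd^ddd
dddAddd
ddddddd
ddddddd
ddddddd
ddddddd
gen 2: ddddddd
ddddddd
ddddddd
dddA>dd
dddAddd
ddddddd
ddddddd
ddddddd
ddddddd
gen 3: ddddddd
ddddddd
ddddddd
dddAAdd
dddAvdd
ddddddd
ddddddd
ddddddd
ddddddd
gen 4: ddddddd
ddddddd
ddddddd
dddAAdd
ddd<Add
ddddddd
ddddddd
ddddddd
ddddddd
gen 5: ddddddd
ddddddd
ddddddd
dddAAdd
ddddAdd
dddvddd
ddddddd
ddddddd
ddddddd
gen 6: ddddddd
ddddddd
ddddddd
dddAAdd
ddddAdd
dd<Addd
ddddddd
ddddddd
ddddddd
gen 7: ddddddd
ddddddd
ddddddd
dddAAdd
dd^dAdd
ddAAddd
ddddddd
ddddddd
ddddddd
gen 8: ddddddd
ddddddd
ddddddd
dddAAdd
ddA>Add
ddAAddd
ddddddd
ddddddd
ddddddd
gen 9: ddddddd
ddddddd
ddddddd
dddAAdd
ddAAAdd
ddAvddd
ddddddd
ddddddd
ddddddd
gen 10: ddddddd
ddddddd
ddddddd
dddAAdd
ddAAAdd
ddAd>dd
ddddddd
ddddddd
ddddddd
gen 11: ddddddd
ddddddd
ddddddd
dddAAdd
ddAAAdd
ddAdAdd
ddddvdd
ddddddd
ddddddd
gen 12: ddddddd
ddddddd
ddddddd
dddAAdd
ddAAAdd
ddAdAdd
ddd<Add
ddddddd
ddddddd
gen 13: ddddddd
ddddddd
ddddddd
dddAAdd
ddAAAdd
ddA^Add
dddAAdd
ddddddd
ddddddd
gen 14: ddddddd
ddddddd
ddddddd
dddAAdd
ddAAAdd
ddAA>dd
dddAAdd
ddddddd
ddddddd
gen 15: ddddddd
ddddddd
ddddddd
dddAAdd
ddAA^dd
ddAAddd
dddAAdd
ddddddd
ddddddd
gen 16: ddddddd
ddddddd
ddddddd
dddAAdd
ddA<ddd
ddAAddd
dddAAdd
ddddddd
ddddddd
gen 17: ddddddd
ddddddd
ddddddd
dddAAdd
ddAdddd
ddAvddd
dddAAdd
ddddddd
ddddddd
gen 18: ddddddd
ddddddd
ddddddd
dddAAdd
ddAdddd
ddAd>dd
dddAAdd
ddddddd
ddddddd
gen 19: ddddddd
ddddddd
ddddddd
dddAAdd
ddAdddd
ddAdAdd
dddAvdd
ddddddd
ddddddd
gen 20: ddddddd
ddddddd
ddddddd
dddAAdd
ddAdddd
ddAdAdd
dddAd>d
ddddddd
ddddddd
gen 21: ddddddd
ddddddd
ddddddd
dddAAdd
ddAdddd
ddAdAdd
dddAdAd
dddddvd
ddddddd
gen 22: ddddddd
ddddddd
ddddddd
dddAAdd
ddAdddd
ddAdAdd
dddAdAd
dddd<Ad
ddddddd
gen 23: ddddddd
ddddddd
ddddddd
dddAAdd
ddAdddd
ddAdAdd
dddA^Ad
ddddAAd
ddddddd
gen 24: ddddddd
ddddddd
ddddddd
dddAAdd
ddAdddd
ddAdAdd
dddAA>d
ddddAAd
ddddddd
gen 25: ddddddd
ddddddd
ddddddd
dddAAdd
ddAdddd
ddAdA^d
dddAAdd
ddddAAd
ddddddd
gen 26: ddddddd
ddddddd
ddddddd
dddAAdd
ddAdddd
ddAdAA>
dddAAdd
ddddAAd
ddddddd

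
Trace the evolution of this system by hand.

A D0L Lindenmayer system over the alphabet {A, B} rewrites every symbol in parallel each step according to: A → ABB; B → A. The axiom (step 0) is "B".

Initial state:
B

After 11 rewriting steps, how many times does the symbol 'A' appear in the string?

683

k=0  B
k=1  A
k=2  ABB
k=3  ABBAA
k=4  ABBAAABBABB
k=5  ABBAAABBABBABBAAABBAA
k=6  ABBAAABBABBABBAAABBAAABBAAABBABBABBAAABBABB
k=7  ABBAAABBABBABBAAABBAAABBAAABBABBABBAAABBABBABBAAABBABBABBAAABBAAABBAAABBABBABBAAABBAA
k=8  ABBAAABBABBABBAAABBAAABBAAABBABBABBAAABBABBABBAAABBABBABBA…BABBABBAAABBABBABBAAABBABBABBAAABBAAABBAAABBABBABBAAABBABB  (len 171)
k=9  ABBAAABBABBABBAAABBAAABBAAABBABBABBAAABBABBABBAAABBABBABBA…BBABBABBAAABBABBABBAAABBABBABBAAABBAAABBAAABBABBABBAAABBAA  (len 341)
k=10  ABBAAABBABBABBAAABBAAABBAAABBABBABBAAABBABBABBAAABBABBABBA…BABBABBAAABBABBABBAAABBABBABBAAABBAAABBAAABBABBABBAAABBABB  (len 683)
k=11  ABBAAABBABBABBAAABBAAABBAAABBABBABBAAABBABBABBAAABBABBABBA…BBABBABBAAABBABBABBAAABBABBABBAAABBAAABBAAABBABBABBAAABBAA  (len 1365)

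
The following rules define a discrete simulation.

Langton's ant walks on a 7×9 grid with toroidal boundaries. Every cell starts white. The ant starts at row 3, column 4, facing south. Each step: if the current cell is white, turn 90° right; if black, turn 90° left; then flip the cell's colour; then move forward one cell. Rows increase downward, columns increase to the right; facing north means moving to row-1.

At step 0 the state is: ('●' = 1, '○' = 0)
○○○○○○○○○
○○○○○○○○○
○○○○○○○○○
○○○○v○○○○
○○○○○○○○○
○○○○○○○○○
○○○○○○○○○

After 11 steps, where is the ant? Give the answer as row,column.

2,6

[0] ○○○○○○○○○
○○○○○○○○○
○○○○○○○○○
○○○○v○○○○
○○○○○○○○○
○○○○○○○○○
○○○○○○○○○
[1] ○○○○○○○○○
○○○○○○○○○
○○○○○○○○○
○○○<●○○○○
○○○○○○○○○
○○○○○○○○○
○○○○○○○○○
[2] ○○○○○○○○○
○○○○○○○○○
○○○^○○○○○
○○○●●○○○○
○○○○○○○○○
○○○○○○○○○
○○○○○○○○○
[3] ○○○○○○○○○
○○○○○○○○○
○○○●>○○○○
○○○●●○○○○
○○○○○○○○○
○○○○○○○○○
○○○○○○○○○
[4] ○○○○○○○○○
○○○○○○○○○
○○○●●○○○○
○○○●v○○○○
○○○○○○○○○
○○○○○○○○○
○○○○○○○○○
[5] ○○○○○○○○○
○○○○○○○○○
○○○●●○○○○
○○○●○>○○○
○○○○○○○○○
○○○○○○○○○
○○○○○○○○○
[6] ○○○○○○○○○
○○○○○○○○○
○○○●●○○○○
○○○●○●○○○
○○○○○v○○○
○○○○○○○○○
○○○○○○○○○
[7] ○○○○○○○○○
○○○○○○○○○
○○○●●○○○○
○○○●○●○○○
○○○○<●○○○
○○○○○○○○○
○○○○○○○○○
[8] ○○○○○○○○○
○○○○○○○○○
○○○●●○○○○
○○○●^●○○○
○○○○●●○○○
○○○○○○○○○
○○○○○○○○○
[9] ○○○○○○○○○
○○○○○○○○○
○○○●●○○○○
○○○●●>○○○
○○○○●●○○○
○○○○○○○○○
○○○○○○○○○
[10] ○○○○○○○○○
○○○○○○○○○
○○○●●^○○○
○○○●●○○○○
○○○○●●○○○
○○○○○○○○○
○○○○○○○○○
[11] ○○○○○○○○○
○○○○○○○○○
○○○●●●>○○
○○○●●○○○○
○○○○●●○○○
○○○○○○○○○
○○○○○○○○○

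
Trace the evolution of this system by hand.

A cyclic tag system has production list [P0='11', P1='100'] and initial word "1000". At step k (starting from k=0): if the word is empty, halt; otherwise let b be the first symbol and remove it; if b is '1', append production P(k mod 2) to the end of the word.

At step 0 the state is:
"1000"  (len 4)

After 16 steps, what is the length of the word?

10

step 0: "1000"  (len 4)
step 1: "00011"  (len 5)
step 2: "0011"  (len 4)
step 3: "011"  (len 3)
step 4: "11"  (len 2)
step 5: "111"  (len 3)
step 6: "11100"  (len 5)
step 7: "110011"  (len 6)
step 8: "10011100"  (len 8)
step 9: "001110011"  (len 9)
step 10: "01110011"  (len 8)
step 11: "1110011"  (len 7)
step 12: "110011100"  (len 9)
step 13: "1001110011"  (len 10)
step 14: "001110011100"  (len 12)
step 15: "01110011100"  (len 11)
step 16: "1110011100"  (len 10)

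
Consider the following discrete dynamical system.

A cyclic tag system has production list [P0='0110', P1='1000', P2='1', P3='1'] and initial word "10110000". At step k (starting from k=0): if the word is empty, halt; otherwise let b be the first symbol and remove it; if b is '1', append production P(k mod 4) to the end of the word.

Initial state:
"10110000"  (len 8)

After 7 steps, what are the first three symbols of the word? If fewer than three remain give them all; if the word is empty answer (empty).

k=0  "10110000"  (len 8)
k=1  "01100000110"  (len 11)
k=2  "1100000110"  (len 10)
k=3  "1000001101"  (len 10)
k=4  "0000011011"  (len 10)
k=5  "000011011"  (len 9)
k=6  "00011011"  (len 8)
k=7  "0011011"  (len 7)

001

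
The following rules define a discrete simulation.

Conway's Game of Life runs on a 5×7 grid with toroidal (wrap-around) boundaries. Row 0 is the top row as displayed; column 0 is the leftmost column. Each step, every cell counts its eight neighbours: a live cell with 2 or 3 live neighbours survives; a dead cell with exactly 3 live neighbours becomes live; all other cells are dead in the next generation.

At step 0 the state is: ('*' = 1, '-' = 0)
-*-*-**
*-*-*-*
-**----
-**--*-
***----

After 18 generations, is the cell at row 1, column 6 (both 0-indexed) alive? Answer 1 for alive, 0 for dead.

[0] -*-*-**
*-*-*-*
-**----
-**--*-
***----
[1] ---***-
----*-*
-----**
---*---
---***-
[2] ------*
---*--*
----***
---*--*
--*--*-
[3] -----**
*---*-*
*--**-*
---*--*
-----**
[4] ----*--
---**--
---**--
---*---
*---*--
[5] ----**-
-----*-
--*----
---*---
---**--
[6] ---*-*-
----**-
-------
--***--
---*-*-
[7] ---*-**
----**-
-----*-
--***--
-----*-
[8] ------*
-------
-----*-
---***-
--*--**
[9] -----**
-------
-----*-
---*---
---*--*
[10] -----**
-----**
-------
----*--
----***
[11] *------
-----**
-----*-
----*--
----*-*
[12] *------
-----**
----***
----*--
-----*-
[13] -----*-
*---*--
----*-*
----*-*
-------
[14] -------
----*-*
*--**-*
-------
-----*-
[15] -----*-
*--**-*
*--**-*
----***
-------
[16] ----***
*--*---
-------
*--**-*
----*-*
[17] *--**-*
----***
*--**-*
*--**-*
-------
[18] *--**-*
-------
-------
*--**-*
-------

0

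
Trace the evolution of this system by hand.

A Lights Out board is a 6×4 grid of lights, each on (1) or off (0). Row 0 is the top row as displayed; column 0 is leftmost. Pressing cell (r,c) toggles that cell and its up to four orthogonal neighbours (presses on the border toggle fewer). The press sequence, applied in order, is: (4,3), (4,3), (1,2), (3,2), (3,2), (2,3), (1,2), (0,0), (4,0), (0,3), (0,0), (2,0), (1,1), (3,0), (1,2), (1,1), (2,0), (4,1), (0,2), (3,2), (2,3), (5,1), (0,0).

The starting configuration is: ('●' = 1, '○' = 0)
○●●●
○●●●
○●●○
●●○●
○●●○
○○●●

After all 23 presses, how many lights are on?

step 0: ○●●●
○●●●
○●●○
●●○●
○●●○
○○●●
step 1: ○●●●
○●●●
○●●○
●●○○
○●○●
○○●○
step 2: ○●●●
○●●●
○●●○
●●○●
○●●○
○○●●
step 3: ○●○●
○○○○
○●○○
●●○●
○●●○
○○●●
step 4: ○●○●
○○○○
○●●○
●○●○
○●○○
○○●●
step 5: ○●○●
○○○○
○●○○
●●○●
○●●○
○○●●
step 6: ○●○●
○○○●
○●●●
●●○○
○●●○
○○●●
step 7: ○●●●
○●●○
○●○●
●●○○
○●●○
○○●●
step 8: ●○●●
●●●○
○●○●
●●○○
○●●○
○○●●
step 9: ●○●●
●●●○
○●○●
○●○○
●○●○
●○●●
step 10: ●○○○
●●●●
○●○●
○●○○
●○●○
●○●●
step 11: ○●○○
○●●●
○●○●
○●○○
●○●○
●○●●
step 12: ○●○○
●●●●
●○○●
●●○○
●○●○
●○●●
step 13: ○○○○
○○○●
●●○●
●●○○
●○●○
●○●●
step 14: ○○○○
○○○●
○●○●
○○○○
○○●○
●○●●
step 15: ○○●○
○●●○
○●●●
○○○○
○○●○
●○●●
step 16: ○●●○
●○○○
○○●●
○○○○
○○●○
●○●●
step 17: ○●●○
○○○○
●●●●
●○○○
○○●○
●○●●
step 18: ○●●○
○○○○
●●●●
●●○○
●●○○
●●●●
step 19: ○○○●
○○●○
●●●●
●●○○
●●○○
●●●●
step 20: ○○○●
○○●○
●●○●
●○●●
●●●○
●●●●
step 21: ○○○●
○○●●
●●●○
●○●○
●●●○
●●●●
step 22: ○○○●
○○●●
●●●○
●○●○
●○●○
○○○●
step 23: ●●○●
●○●●
●●●○
●○●○
●○●○
○○○●

14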